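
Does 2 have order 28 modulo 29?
ord_29(2) divides 28. For each prime q|28: 2^{14}≡28, 2^{4}≡16, none ≡ 1. So 2 has order 28 and is a primitive root mod 29.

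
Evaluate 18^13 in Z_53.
By repeated squaring (mod 53): 18^{1}≡18, 18^{2}≡6, 18^{4}≡36, 18^{8}≡24. Then 18^{13} = 18^{8+4+1} ≡ 24 × 36 × 18 ≡ 23 (mod 53)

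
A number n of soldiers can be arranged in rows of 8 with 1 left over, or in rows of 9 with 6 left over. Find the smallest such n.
M = 8 × 9 = 72. M₁ = 9, y₁ ≡ 1 (mod 8). M₂ = 8, y₂ ≡ 8 (mod 9). n = 1×9×1 + 6×8×8 ≡ 33 (mod 72)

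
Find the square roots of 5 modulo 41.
The square roots of 5 mod 41 are 28 and 13. Verify: 28² = 784 ≡ 5 mod 41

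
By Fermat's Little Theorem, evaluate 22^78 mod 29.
By Fermat: 22^{28} ≡ 1 mod 29. 78 = 2×28 + 22. So 22^{78} ≡ 22^{22} ≡ 7 mod 29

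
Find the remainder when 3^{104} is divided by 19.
By Fermat: 3^{18} ≡ 1 mod 19. 104 = 5×18 + 14. So 3^{104} ≡ 3^{14} ≡ 4 mod 19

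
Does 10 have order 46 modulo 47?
ord_47(10) divides 46. For each prime q|46: 10^{23}≡46, 10^{2}≡6, none ≡ 1. So 10 has order 46 and is a primitive root mod 47.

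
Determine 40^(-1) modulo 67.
Since 67 is prime, by Fermat 40^(-1) ≡ 40^{65} ≡ 62 mod 67. Verify: 40 × 62 = 2480 ≡ 1 mod 67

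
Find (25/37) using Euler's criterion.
(25/37) = 25^{18} mod 37 = 1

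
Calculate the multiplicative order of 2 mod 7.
Powers of 2 mod 7: 2^1≡2, 2^2≡4, 2^3≡1. ord_7(2) = 3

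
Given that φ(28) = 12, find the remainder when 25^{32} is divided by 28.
By Euler: 25^{12} ≡ 1 (mod 28) since gcd(25, 28) = 1. 32 = 2×12 + 8. So 25^{32} ≡ 25^{8} ≡ 9 (mod 28)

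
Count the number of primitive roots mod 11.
Number of primitive roots mod 11 = φ(p-1) = φ(10) = 4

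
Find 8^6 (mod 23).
By repeated squaring (mod 23): 8^{1}≡8, 8^{2}≡18, 8^{4}≡2. Then 8^{6} = 8^{4+2} ≡ 2 × 18 ≡ 13 (mod 23)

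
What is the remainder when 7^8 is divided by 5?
Using Fermat: 7^{4} ≡ 1 mod 5. 8 ≡ 0 mod 4. So 7^{8} ≡ 7^{0} ≡ 1 mod 5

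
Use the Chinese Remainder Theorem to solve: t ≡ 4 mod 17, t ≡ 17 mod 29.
M = 17 × 29 = 493. M₁ = 29, y₁ ≡ 10 mod 17. M₂ = 17, y₂ ≡ 12 mod 29. t = 4×29×10 + 17×17×12 ≡ 191 mod 493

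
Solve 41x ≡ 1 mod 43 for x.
Since 43 is prime, by Fermat 41^(-1) ≡ 41^{41} ≡ 21 mod 43. Verify: 41 × 21 = 861 ≡ 1 mod 43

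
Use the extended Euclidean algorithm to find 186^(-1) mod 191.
Extended GCD: 186(38) + 191(-37) = 1. So 186^(-1) ≡ 38 (mod 191). Verify: 186 × 38 = 7068 ≡ 1 (mod 191)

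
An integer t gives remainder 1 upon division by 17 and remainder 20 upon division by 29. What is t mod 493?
M = 17 × 29 = 493. M₁ = 29, y₁ ≡ 10 mod 17. M₂ = 17, y₂ ≡ 12 mod 29. t = 1×29×10 + 20×17×12 ≡ 426 mod 493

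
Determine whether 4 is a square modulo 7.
By Euler's criterion: 4^{3} ≡ 1 mod 7. Since this equals 1, 4 is a QR.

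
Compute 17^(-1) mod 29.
Since 29 is prime, by Fermat 17^(-1) ≡ 17^{27} ≡ 12 mod 29. Verify: 17 × 12 = 204 ≡ 1 mod 29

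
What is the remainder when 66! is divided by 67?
By Wilson's theorem, (66)! ≡ -1 ≡ 66 mod 67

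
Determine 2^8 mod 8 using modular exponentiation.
By repeated squaring mod 8: 2^{1}≡2, 2^{2}≡4, 2^{4}≡0, 2^{8}≡0. So 2^{8} ≡ 0 mod 8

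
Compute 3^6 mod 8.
By repeated squaring mod 8: 3^{1}≡3, 3^{2}≡1, 3^{4}≡1. Then 3^{6} = 3^{4+2} ≡ 1 × 1 ≡ 1 mod 8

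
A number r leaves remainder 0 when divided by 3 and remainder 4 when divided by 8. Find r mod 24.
M = 3 × 8 = 24. M₁ = 8, y₁ ≡ 2 mod 3. M₂ = 3, y₂ ≡ 3 mod 8. r = 0×8×2 + 4×3×3 ≡ 12 mod 24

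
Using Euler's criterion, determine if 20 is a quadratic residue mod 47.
By Euler's criterion: 20^{23} ≡ 46 (mod 47). Since this equals -1 (≡ 46), 20 is not a QR.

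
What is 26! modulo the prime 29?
(28)! = (26)! × (27) × (28) ≡ -1 mod 29. So (26)! ≡ -1 × [(28)(27)]^(-1) ≡ 14 mod 29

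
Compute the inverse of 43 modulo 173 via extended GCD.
Extended GCD: 43(-4) + 173(1) = 1. So 43^(-1) ≡ -4 ≡ 169 (mod 173). Verify: 43 × 169 = 7267 ≡ 1 (mod 173)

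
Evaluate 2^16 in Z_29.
By repeated squaring mod 29: 2^{1}≡2, 2^{2}≡4, 2^{4}≡16, 2^{8}≡24, 2^{16}≡25. So 2^{16} ≡ 25 mod 29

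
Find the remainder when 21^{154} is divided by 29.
By Fermat: 21^{28} ≡ 1 mod 29. 154 = 5×28 + 14. So 21^{154} ≡ 21^{14} ≡ 28 mod 29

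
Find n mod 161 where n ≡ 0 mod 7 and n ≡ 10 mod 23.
M = 7 × 23 = 161. M₁ = 23, y₁ ≡ 4 mod 7. M₂ = 7, y₂ ≡ 10 mod 23. n = 0×23×4 + 10×7×10 ≡ 56 mod 161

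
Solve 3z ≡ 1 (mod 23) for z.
Since 23 is prime, by Fermat 3^(-1) ≡ 3^{21} ≡ 8 (mod 23). Verify: 3 × 8 = 24 ≡ 1 (mod 23)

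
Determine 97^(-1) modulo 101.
Since 101 is prime, by Fermat 97^(-1) ≡ 97^{99} ≡ 25 (mod 101). Verify: 97 × 25 = 2425 ≡ 1 (mod 101)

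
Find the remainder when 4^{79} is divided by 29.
By Fermat: 4^{28} ≡ 1 (mod 29). 79 = 2×28 + 23. So 4^{79} ≡ 4^{23} ≡ 13 (mod 29)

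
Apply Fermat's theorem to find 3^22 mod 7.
By Fermat: 3^{6} ≡ 1 mod 7. 22 = 3×6 + 4. So 3^{22} ≡ 3^{4} ≡ 4 mod 7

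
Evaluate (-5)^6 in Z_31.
By repeated squaring mod 31: (-5)^{1}≡26, (-5)^{2}≡25, (-5)^{4}≡5. Then (-5)^{6} = (-5)^{4+2} ≡ 5 × 25 ≡ 1 mod 31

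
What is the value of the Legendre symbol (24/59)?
(24/59) = 24^{29} mod 59 = -1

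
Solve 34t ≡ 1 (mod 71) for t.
Since 71 is prime, by Fermat 34^(-1) ≡ 34^{69} ≡ 23 (mod 71). Verify: 34 × 23 = 782 ≡ 1 (mod 71)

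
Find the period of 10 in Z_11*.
Powers of 10 mod 11: 10^1≡10, 10^2≡1. ord_11(10) = 2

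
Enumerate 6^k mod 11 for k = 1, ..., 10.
6^1, 6^2, ..., 6^{10} mod 11: [6, 3, 7, 9, 10, 5, 8, 4, 2, 1]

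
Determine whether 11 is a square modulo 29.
By Euler's criterion: 11^{14} ≡ 28 mod 29. Since this equals -1 (≡ 28), 11 is not a QR.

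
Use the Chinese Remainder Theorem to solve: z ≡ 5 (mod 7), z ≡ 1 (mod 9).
M = 7 × 9 = 63. M₁ = 9, y₁ ≡ 4 (mod 7). M₂ = 7, y₂ ≡ 4 (mod 9). z = 5×9×4 + 1×7×4 ≡ 19 (mod 63)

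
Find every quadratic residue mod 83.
QRs mod 83: {1, 3, 4, 7, 9, 10, 11, 12, 16, 17, 21, 23, 25, 26, 27, 28, 29, 30, 31, 33, 36, 37, 38, 40, 41, 44, 48, 49, 51, 59, 61, 63, 64, 65, 68, 69, 70, 75, 77, 78, 81}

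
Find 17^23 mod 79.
By repeated squaring mod 79: 17^{1}≡17, 17^{2}≡52, 17^{4}≡18, 17^{8}≡8, 17^{16}≡64. Then 17^{23} = 17^{16+4+2+1} ≡ 64 × 18 × 52 × 17 ≡ 58 mod 79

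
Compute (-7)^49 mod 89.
By repeated squaring (mod 89): (-7)^{1}≡82, (-7)^{2}≡49, (-7)^{4}≡87, (-7)^{8}≡4, (-7)^{16}≡16, (-7)^{32}≡78. Then (-7)^{49} = (-7)^{32+16+1} ≡ 78 × 16 × 82 ≡ 75 (mod 89)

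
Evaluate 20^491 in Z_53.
Using Fermat: 20^{52} ≡ 1 mod 53. 491 ≡ 23 mod 52. So 20^{491} ≡ 20^{23} ≡ 18 mod 53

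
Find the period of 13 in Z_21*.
Powers of 13 mod 21: 13^1≡13, 13^2≡1. ord_21(13) = 2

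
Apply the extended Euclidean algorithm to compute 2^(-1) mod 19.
Extended GCD: 2(-9) + 19(1) = 1. So 2^(-1) ≡ -9 ≡ 10 (mod 19). Verify: 2 × 10 = 20 ≡ 1 (mod 19)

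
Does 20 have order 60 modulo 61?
20^{5} ≡ 1 mod 61 and 5 < 60, so ord_61(20) = 5 ≠ 60 and 20 is not a primitive root.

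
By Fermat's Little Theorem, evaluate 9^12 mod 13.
By Fermat's Little Theorem, 9^{12} ≡ 1 mod 13 since 13 is prime and gcd(9, 13) = 1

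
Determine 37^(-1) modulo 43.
Since 43 is prime, by Fermat 37^(-1) ≡ 37^{41} ≡ 7 mod 43. Verify: 37 × 7 = 259 ≡ 1 mod 43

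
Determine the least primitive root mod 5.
g = 2. Powers: [2, 4, 3, 1] generates all 4 non-zero residues.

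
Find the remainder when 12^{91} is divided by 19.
By Fermat: 12^{18} ≡ 1 (mod 19). 91 = 5×18 + 1. So 12^{91} ≡ 12^{1} ≡ 12 (mod 19)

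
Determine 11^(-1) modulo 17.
Since 17 is prime, by Fermat 11^(-1) ≡ 11^{15} ≡ 14 (mod 17). Verify: 11 × 14 = 154 ≡ 1 (mod 17)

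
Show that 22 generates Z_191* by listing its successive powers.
22^1, 22^2, ..., 22^{190} mod 191: [22, 102, 143, 90, 70, 12, 73, 78, 188, 125, 76, 144, 112, 172, 155, 163, 148, 9, 7, 154, 141, 46, 57, 108, 84, 129, 164, 170, 111, 150, 53, 20, 58, 130, 186, 81, 63, 49, 123, 32, 131, 17, 183, 15, 139, 2, 44, 13, 95, 180, 140, 24, 146, 156, 185, 59, 152, 97, 33, 153, 119, 135, 105, 18, 14, 117, 91, 92, 114, 25, 168, 67, 137, 149, 31, 109, 106, 40, 116, 69, 181, 162, 126, 98, 55, 64, 71, 34, 175, 30, 87, 4, 88, 26, 190, 169, 89, 48, 101, 121, 179, 118, 113, 3, 66, 115, 47, 79, 19, 36, 28, 43, 182, 184, 37, 50, 145, 134, 83, 107, 62, 27, 21, 80, 41, 138, 171, 133, 61, 5, 110, 128, 142, 68, 159, 60, 174, 8, 176, 52, 189, 147, 178, 96, 11, 51, 167, 45, 35, 6, 132, 39, 94, 158, 38, 72, 56, 86, 173, 177, 74, 100, 99, 77, 166, 23, 124, 54, 42, 160, 82, 85, 151, 75, 122, 10, 29, 65, 93, 136, 127, 120, 157, 16, 161, 104, 187, 103, 165, 1]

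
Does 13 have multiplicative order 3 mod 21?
Powers of 13 mod 21: 13^1≡13, 13^2≡1. Already 13^2≡1, so the order is 2 < 3. No, the actual order is 2.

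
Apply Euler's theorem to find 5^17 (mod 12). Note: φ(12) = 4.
By Euler: 5^{4} ≡ 1 (mod 12) since gcd(5, 12) = 1. 17 = 4×4 + 1. So 5^{17} ≡ 5^{1} ≡ 5 (mod 12)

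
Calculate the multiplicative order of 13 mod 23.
Powers of 13 mod 23: 13^1≡13, 13^2≡8, 13^3≡12, 13^4≡18, 13^5≡4, 13^6≡6, 13^7≡9, 13^8≡2, 13^9≡3, 13^10≡16, 13^11≡1. Order = 11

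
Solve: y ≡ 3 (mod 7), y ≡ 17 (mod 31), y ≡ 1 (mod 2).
M = 7 × 31 × 2 = 434. M₁ = 62, y₁ ≡ 6 (mod 7). M₂ = 14, y₂ ≡ 20 (mod 31). M₃ = 217, y₃ ≡ 1 (mod 2). y = 3×62×6 + 17×14×20 + 1×217×1 ≡ 17 (mod 434)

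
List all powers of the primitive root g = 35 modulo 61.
35^1, 35^2, ..., 35^{60} mod 61: [35, 5, 53, 25, 21, 3, 44, 15, 37, 14, 2, 9, 10, 45, 50, 42, 6, 27, 30, 13, 28, 4, 18, 20, 29, 39, 23, 12, 54, 60, 26, 56, 8, 36, 40, 58, 17, 46, 24, 47, 59, 52, 51, 16, 11, 19, 55, 34, 31, 48, 33, 57, 43, 41, 32, 22, 38, 49, 7, 1]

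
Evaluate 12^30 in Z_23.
Using Fermat: 12^{22} ≡ 1 mod 23. 30 ≡ 8 mod 22. So 12^{30} ≡ 12^{8} ≡ 8 mod 23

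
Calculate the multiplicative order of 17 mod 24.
Powers of 17 mod 24: 17^1≡17, 17^2≡1. ord_24(17) = 2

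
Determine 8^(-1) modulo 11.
Since 11 is prime, by Fermat 8^(-1) ≡ 8^{9} ≡ 7 mod 11. Verify: 8 × 7 = 56 ≡ 1 mod 11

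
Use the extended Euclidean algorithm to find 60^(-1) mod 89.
Extended GCD: 60(-43) + 89(29) = 1. So 60^(-1) ≡ -43 ≡ 46 (mod 89). Verify: 60 × 46 = 2760 ≡ 1 (mod 89)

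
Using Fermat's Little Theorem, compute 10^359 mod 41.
By Fermat: 10^{40} ≡ 1 mod 41. 359 ≡ 39 mod 40. So 10^{359} ≡ 10^{39} ≡ 37 mod 41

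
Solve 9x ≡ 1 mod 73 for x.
Since 73 is prime, by Fermat 9^(-1) ≡ 9^{71} ≡ 65 mod 73. Verify: 9 × 65 = 585 ≡ 1 mod 73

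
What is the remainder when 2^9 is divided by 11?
By repeated squaring (mod 11): 2^{1}≡2, 2^{2}≡4, 2^{4}≡5, 2^{8}≡3. Then 2^{9} = 2^{8+1} ≡ 3 × 2 ≡ 6 (mod 11)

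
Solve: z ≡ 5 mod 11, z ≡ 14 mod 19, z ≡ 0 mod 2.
M = 11 × 19 × 2 = 418. M₁ = 38, y₁ ≡ 9 mod 11. M₂ = 22, y₂ ≡ 13 mod 19. M₃ = 209, y₃ ≡ 1 mod 2. z = 5×38×9 + 14×22×13 + 0×209×1 ≡ 280 mod 418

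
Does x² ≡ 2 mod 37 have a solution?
By Euler's criterion: 2^{18} ≡ 36 mod 37. Since this equals -1 (≡ 36), 2 is not a QR.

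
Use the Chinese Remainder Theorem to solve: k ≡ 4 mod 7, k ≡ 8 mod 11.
M = 7 × 11 = 77. M₁ = 11, y₁ ≡ 2 mod 7. M₂ = 7, y₂ ≡ 8 mod 11. k = 4×11×2 + 8×7×8 ≡ 74 mod 77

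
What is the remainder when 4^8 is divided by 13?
By repeated squaring mod 13: 4^{1}≡4, 4^{2}≡3, 4^{4}≡9, 4^{8}≡3. So 4^{8} ≡ 3 mod 13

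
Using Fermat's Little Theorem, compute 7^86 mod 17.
By Fermat: 7^{16} ≡ 1 (mod 17). 86 = 5×16 + 6. So 7^{86} ≡ 7^{6} ≡ 9 (mod 17)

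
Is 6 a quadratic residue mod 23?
By Euler's criterion: 6^{11} ≡ 1 mod 23. Since this equals 1, 6 is a QR.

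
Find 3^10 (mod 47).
By repeated squaring (mod 47): 3^{1}≡3, 3^{2}≡9, 3^{4}≡34, 3^{8}≡28. Then 3^{10} = 3^{8+2} ≡ 28 × 9 ≡ 17 (mod 47)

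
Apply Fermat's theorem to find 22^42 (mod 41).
By Fermat: 22^{40} ≡ 1 (mod 41). So 22^{42} = 22^{40} · 22^{2} ≡ 22^{2} ≡ 33 (mod 41)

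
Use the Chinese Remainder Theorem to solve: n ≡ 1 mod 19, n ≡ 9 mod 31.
M = 19 × 31 = 589. M₁ = 31, y₁ ≡ 8 mod 19. M₂ = 19, y₂ ≡ 18 mod 31. n = 1×31×8 + 9×19×18 ≡ 381 mod 589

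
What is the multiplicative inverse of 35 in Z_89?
Since 89 is prime, by Fermat 35^(-1) ≡ 35^{87} ≡ 28 mod 89. Verify: 35 × 28 = 980 ≡ 1 mod 89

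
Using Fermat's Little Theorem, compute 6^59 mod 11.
By Fermat: 6^{10} ≡ 1 (mod 11). 59 = 5×10 + 9. So 6^{59} ≡ 6^{9} ≡ 2 (mod 11)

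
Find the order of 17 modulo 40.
Powers of 17 mod 40: 17^1≡17, 17^2≡9, 17^3≡33, 17^4≡1. Order = 4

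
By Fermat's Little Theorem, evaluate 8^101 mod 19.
By Fermat: 8^{18} ≡ 1 mod 19. 101 = 5×18 + 11. So 8^{101} ≡ 8^{11} ≡ 12 mod 19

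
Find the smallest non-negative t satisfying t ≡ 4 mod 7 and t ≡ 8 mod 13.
M = 7 × 13 = 91. M₁ = 13, y₁ ≡ 6 mod 7. M₂ = 7, y₂ ≡ 2 mod 13. t = 4×13×6 + 8×7×2 ≡ 60 mod 91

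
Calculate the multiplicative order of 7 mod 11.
Powers of 7 mod 11: 7^1≡7, 7^2≡5, 7^3≡2, 7^4≡3, 7^5≡10, 7^6≡4, 7^7≡6, 7^8≡9, 7^9≡8, 7^10≡1. So the order of 7 is 10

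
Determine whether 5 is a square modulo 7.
By Euler's criterion: 5^{3} ≡ 6 (mod 7). Since this equals -1 (≡ 6), 5 is not a QR.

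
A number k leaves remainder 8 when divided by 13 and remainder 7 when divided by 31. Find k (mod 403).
M = 13 × 31 = 403. M₁ = 31, y₁ ≡ 8 (mod 13). M₂ = 13, y₂ ≡ 12 (mod 31). k = 8×31×8 + 7×13×12 ≡ 255 (mod 403)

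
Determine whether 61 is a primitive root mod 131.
61^{5} ≡ 1 (mod 131) and 5 < 130, so ord_131(61) = 5 ≠ 130 and 61 is not a primitive root.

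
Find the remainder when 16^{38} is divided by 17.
By Fermat: 16^{16} ≡ 1 (mod 17). 38 = 2×16 + 6. So 16^{38} ≡ 16^{6} ≡ 1 (mod 17)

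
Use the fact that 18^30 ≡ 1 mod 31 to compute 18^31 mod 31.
By Fermat: 18^{30} ≡ 1 mod 31. So 18^{31} = 18^{30} · 18^{1} ≡ 18^{1} ≡ 18 mod 31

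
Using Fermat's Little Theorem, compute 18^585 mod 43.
By Fermat: 18^{42} ≡ 1 (mod 43). 585 ≡ 39 (mod 42). So 18^{585} ≡ 18^{39} ≡ 8 (mod 43)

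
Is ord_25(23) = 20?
Powers of 23 mod 25: 23^1≡23, 23^2≡4, 23^3≡17, 23^4≡16, 23^5≡18, 23^6≡14, 23^7≡22, 23^8≡6, 23^9≡13, 23^10≡24, 23^11≡2, 23^12≡21, 23^13≡8, 23^14≡9, 23^15≡7, 23^16≡11, 23^17≡3, 23^18≡19, 23^19≡12, 23^20≡1. First k with 23^k≡1 is k=20. Yes, ord_25(23) = 20.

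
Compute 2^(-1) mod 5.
Since 5 is prime, by Fermat 2^(-1) ≡ 2^{3} ≡ 3 mod 5. Verify: 2 × 3 = 6 ≡ 1 mod 5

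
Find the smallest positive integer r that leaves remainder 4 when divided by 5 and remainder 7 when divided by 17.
M = 5 × 17 = 85. M₁ = 17, y₁ ≡ 3 mod 5. M₂ = 5, y₂ ≡ 7 mod 17. r = 4×17×3 + 7×5×7 ≡ 24 mod 85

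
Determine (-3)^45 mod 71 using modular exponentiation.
By repeated squaring (mod 71): (-3)^{1}≡68, (-3)^{2}≡9, (-3)^{4}≡10, (-3)^{8}≡29, (-3)^{16}≡60, (-3)^{32}≡50. Then (-3)^{45} = (-3)^{32+8+4+1} ≡ 50 × 29 × 10 × 68 ≡ 23 (mod 71)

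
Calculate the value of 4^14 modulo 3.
Using Fermat: 4^{2} ≡ 1 (mod 3). 14 ≡ 0 (mod 2). So 4^{14} ≡ 4^{0} ≡ 1 (mod 3)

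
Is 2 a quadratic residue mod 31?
By Euler's criterion: 2^{15} ≡ 1 (mod 31). Since this equals 1, 2 is a QR.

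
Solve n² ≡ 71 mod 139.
The square roots of 71 mod 139 are 99 and 40. Verify: 99² = 9801 ≡ 71 mod 139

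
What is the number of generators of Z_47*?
There are φ(47-1) = φ(46) = 22 primitive roots modulo 47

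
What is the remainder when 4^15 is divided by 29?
By repeated squaring mod 29: 4^{1}≡4, 4^{2}≡16, 4^{4}≡24, 4^{8}≡25. Then 4^{15} = 4^{8+4+2+1} ≡ 25 × 24 × 16 × 4 ≡ 4 mod 29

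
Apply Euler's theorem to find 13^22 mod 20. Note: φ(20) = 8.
By Euler: 13^{8} ≡ 1 mod 20 since gcd(13, 20) = 1. 22 = 2×8 + 6. So 13^{22} ≡ 13^{6} ≡ 9 mod 20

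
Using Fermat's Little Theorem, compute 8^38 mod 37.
By Fermat: 8^{36} ≡ 1 (mod 37). So 8^{38} = 8^{36} · 8^{2} ≡ 8^{2} ≡ 27 (mod 37)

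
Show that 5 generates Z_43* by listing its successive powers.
5^1, 5^2, ..., 5^{42} mod 43: [5, 25, 39, 23, 29, 16, 37, 13, 22, 24, 34, 41, 33, 36, 8, 40, 28, 11, 12, 17, 42, 38, 18, 4, 20, 14, 27, 6, 30, 21, 19, 9, 2, 10, 7, 35, 3, 15, 32, 31, 26, 1]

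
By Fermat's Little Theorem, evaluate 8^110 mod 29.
By Fermat: 8^{28} ≡ 1 mod 29. 110 = 3×28 + 26. So 8^{110} ≡ 8^{26} ≡ 5 mod 29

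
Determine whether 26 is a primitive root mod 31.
26^{6} ≡ 1 (mod 31) and 6 < 30, so ord_31(26) = 6 ≠ 30 and 26 is not a primitive root.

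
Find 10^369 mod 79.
Using Fermat: 10^{78} ≡ 1 mod 79. 369 ≡ 57 mod 78. So 10^{369} ≡ 10^{57} ≡ 65 mod 79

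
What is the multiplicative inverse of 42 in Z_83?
Since 83 is prime, by Fermat 42^(-1) ≡ 42^{81} ≡ 2 mod 83. Verify: 42 × 2 = 84 ≡ 1 mod 83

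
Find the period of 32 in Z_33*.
Powers of 32 mod 33: 32^1≡32, 32^2≡1. ord_33(32) = 2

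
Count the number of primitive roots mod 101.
A prime p has φ(p-1) primitive roots; here φ(100) = 40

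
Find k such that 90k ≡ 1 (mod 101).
Since 101 is prime, by Fermat 90^(-1) ≡ 90^{99} ≡ 55 (mod 101). Verify: 90 × 55 = 4950 ≡ 1 (mod 101)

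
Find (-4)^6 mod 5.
Using Fermat: (-4)^{4} ≡ 1 mod 5. 6 ≡ 2 mod 4. So (-4)^{6} ≡ (-4)^{2} ≡ 1 mod 5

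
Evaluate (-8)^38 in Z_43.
By repeated squaring (mod 43): (-8)^{1}≡35, (-8)^{2}≡21, (-8)^{4}≡11, (-8)^{8}≡35, (-8)^{16}≡21, (-8)^{32}≡11. Then (-8)^{38} = (-8)^{32+4+2} ≡ 11 × 11 × 21 ≡ 4 (mod 43)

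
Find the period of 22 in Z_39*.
Powers of 22 mod 39: 22^1≡22, 22^2≡16, 22^3≡1. Order = 3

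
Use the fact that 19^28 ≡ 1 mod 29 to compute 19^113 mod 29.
By Fermat: 19^{28} ≡ 1 mod 29. 113 = 4×28 + 1. So 19^{113} ≡ 19^{1} ≡ 19 mod 29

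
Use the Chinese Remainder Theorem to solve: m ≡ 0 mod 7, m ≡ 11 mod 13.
M = 7 × 13 = 91. M₁ = 13, y₁ ≡ 6 mod 7. M₂ = 7, y₂ ≡ 2 mod 13. m = 0×13×6 + 11×7×2 ≡ 63 mod 91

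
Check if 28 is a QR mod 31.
By Euler's criterion: 28^{15} ≡ 1 (mod 31). Since this equals 1, 28 is a QR.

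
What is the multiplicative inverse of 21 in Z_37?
Since 37 is prime, by Fermat 21^(-1) ≡ 21^{35} ≡ 30 mod 37. Verify: 21 × 30 = 630 ≡ 1 mod 37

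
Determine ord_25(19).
Powers of 19 mod 25: 19^1≡19, 19^2≡11, 19^3≡9, 19^4≡21, 19^5≡24, 19^6≡6, 19^7≡14, 19^8≡16, 19^9≡4, 19^10≡1. So the order of 19 is 10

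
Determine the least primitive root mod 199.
g = 3. For each prime q|198: 3^{99}≡198, 3^{66}≡106, 3^{18}≡125, none ≡ 1, so ord_199(3) = 198 and 3 is a primitive root.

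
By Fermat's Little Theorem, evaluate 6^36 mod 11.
By Fermat: 6^{10} ≡ 1 mod 11. 36 = 3×10 + 6. So 6^{36} ≡ 6^{6} ≡ 5 mod 11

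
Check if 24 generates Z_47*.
24^{23} ≡ 1 mod 47 and 23 < 46, so ord_47(24) = 23 ≠ 46 and 24 is not a primitive root.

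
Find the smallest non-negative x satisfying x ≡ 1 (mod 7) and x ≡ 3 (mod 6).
M = 7 × 6 = 42. M₁ = 6, y₁ ≡ 6 (mod 7). M₂ = 7, y₂ ≡ 1 (mod 6). x = 1×6×6 + 3×7×1 ≡ 15 (mod 42)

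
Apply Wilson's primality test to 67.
(66)! mod 67 = 66. Since 66 ≡ -1 mod 67, 67 is prime.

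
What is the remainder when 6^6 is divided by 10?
By repeated squaring mod 10: 6^{1}≡6, 6^{2}≡6, 6^{4}≡6. Then 6^{6} = 6^{4+2} ≡ 6 × 6 ≡ 6 mod 10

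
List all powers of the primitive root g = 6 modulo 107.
6^1, 6^2, ..., 6^{106} mod 107: [6, 36, 2, 12, 72, 4, 24, 37, 8, 48, 74, 16, 96, 41, 32, 85, 82, 64, 63, 57, 21, 19, 7, 42, 38, 14, 84, 76, 28, 61, 45, 56, 15, 90, 5, 30, 73, 10, 60, 39, 20, 13, 78, 40, 26, 49, 80, 52, 98, 53, 104, 89, 106, 101, 71, 105, 95, 35, 103, 83, 70, 99, 59, 33, 91, 11, 66, 75, 22, 25, 43, 44, 50, 86, 88, 100, 65, 69, 93, 23, 31, 79, 46, 62, 51, 92, 17, 102, 77, 34, 97, 47, 68, 87, 94, 29, 67, 81, 58, 27, 55, 9, 54, 3, 18, 1]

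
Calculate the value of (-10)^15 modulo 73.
By repeated squaring (mod 73): (-10)^{1}≡63, (-10)^{2}≡27, (-10)^{4}≡72, (-10)^{8}≡1. Then (-10)^{15} = (-10)^{8+4+2+1} ≡ 1 × 72 × 27 × 63 ≡ 51 (mod 73)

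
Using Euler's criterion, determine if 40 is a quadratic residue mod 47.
By Euler's criterion: 40^{23} ≡ 46 (mod 47). Since this equals -1 (≡ 46), 40 is not a QR.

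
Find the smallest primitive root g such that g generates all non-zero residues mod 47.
g = 5. For each prime q|46: 5^{23}≡46, 5^{2}≡25, none ≡ 1, so ord_47(5) = 46 and 5 is a primitive root.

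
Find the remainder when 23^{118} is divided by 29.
By Fermat: 23^{28} ≡ 1 (mod 29). 118 = 4×28 + 6. So 23^{118} ≡ 23^{6} ≡ 24 (mod 29)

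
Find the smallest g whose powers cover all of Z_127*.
g = 3. For each prime q|126: 3^{63}≡126, 3^{42}≡107, 3^{18}≡4, none ≡ 1, so ord_127(3) = 126 and 3 is a primitive root.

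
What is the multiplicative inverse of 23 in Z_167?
Since 167 is prime, by Fermat 23^(-1) ≡ 23^{165} ≡ 138 mod 167. Verify: 23 × 138 = 3174 ≡ 1 mod 167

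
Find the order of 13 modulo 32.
Powers of 13 mod 32: 13^1≡13, 13^2≡9, 13^3≡21, 13^4≡17, 13^5≡29, 13^6≡25, 13^7≡5, 13^8≡1. Order = 8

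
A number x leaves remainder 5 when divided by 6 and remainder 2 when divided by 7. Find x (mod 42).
M = 6 × 7 = 42. M₁ = 7, y₁ ≡ 1 (mod 6). M₂ = 6, y₂ ≡ 6 (mod 7). x = 5×7×1 + 2×6×6 ≡ 23 (mod 42)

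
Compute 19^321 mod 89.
Using Fermat: 19^{88} ≡ 1 mod 89. 321 ≡ 57 mod 88. So 19^{321} ≡ 19^{57} ≡ 29 mod 89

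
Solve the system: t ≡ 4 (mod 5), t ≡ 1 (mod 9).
M = 5 × 9 = 45. M₁ = 9, y₁ ≡ 4 (mod 5). M₂ = 5, y₂ ≡ 2 (mod 9). t = 4×9×4 + 1×5×2 ≡ 19 (mod 45)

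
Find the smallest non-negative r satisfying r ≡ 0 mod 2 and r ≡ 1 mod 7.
M = 2 × 7 = 14. M₁ = 7, y₁ ≡ 1 mod 2. M₂ = 2, y₂ ≡ 4 mod 7. r = 0×7×1 + 1×2×4 ≡ 8 mod 14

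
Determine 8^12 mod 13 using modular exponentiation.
Using Fermat: 8^{12} ≡ 1 mod 13. 12 ≡ 0 mod 12. So 8^{12} ≡ 8^{0} ≡ 1 mod 13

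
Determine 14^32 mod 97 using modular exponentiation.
By repeated squaring mod 97: 14^{1}≡14, 14^{2}≡2, 14^{4}≡4, 14^{8}≡16, 14^{16}≡62, 14^{32}≡61. So 14^{32} ≡ 61 mod 97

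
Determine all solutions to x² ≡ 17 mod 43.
The square roots of 17 mod 43 are 24 and 19. Verify: 24² = 576 ≡ 17 mod 43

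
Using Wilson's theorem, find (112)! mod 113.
By Wilson's theorem, (112)! ≡ -1 ≡ 112 mod 113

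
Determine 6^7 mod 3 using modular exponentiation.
By repeated squaring (mod 3): 6^{1}≡0, 6^{2}≡0, 6^{4}≡0. Then 6^{7} = 6^{4+2+1} ≡ 0 × 0 × 0 ≡ 0 (mod 3)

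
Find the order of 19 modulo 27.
Powers of 19 mod 27: 19^1≡19, 19^2≡10, 19^3≡1. ord_27(19) = 3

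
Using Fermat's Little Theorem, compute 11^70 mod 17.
By Fermat: 11^{16} ≡ 1 (mod 17). 70 = 4×16 + 6. So 11^{70} ≡ 11^{6} ≡ 8 (mod 17)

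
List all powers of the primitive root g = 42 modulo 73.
42^1, 42^2, ..., 42^{72} mod 73: [42, 12, 66, 71, 62, 49, 14, 4, 22, 48, 45, 65, 29, 50, 56, 16, 15, 46, 34, 41, 43, 54, 5, 64, 60, 38, 63, 18, 26, 70, 20, 37, 21, 6, 33, 72, 31, 61, 7, 2, 11, 24, 59, 69, 51, 25, 28, 8, 44, 23, 17, 57, 58, 27, 39, 32, 30, 19, 68, 9, 13, 35, 10, 55, 47, 3, 53, 36, 52, 67, 40, 1]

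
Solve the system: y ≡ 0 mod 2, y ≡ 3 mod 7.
M = 2 × 7 = 14. M₁ = 7, y₁ ≡ 1 mod 2. M₂ = 2, y₂ ≡ 4 mod 7. y = 0×7×1 + 3×2×4 ≡ 10 mod 14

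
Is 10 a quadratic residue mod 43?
By Euler's criterion: 10^{21} ≡ 1 mod 43. Since this equals 1, 10 is a QR.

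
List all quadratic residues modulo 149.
Squares in Z_149*: {1, 4, 5, 6, 7, 9, 16, 17, 19, 20, 22, 24, 25, 26, 28, 29, 30, 31, 33, 35, 36, 37, 39, 42, 45, 46, 47, 49, 53, 54, 61, 63, 64, 67, 68, 69, 73, 76, 80, 81, 82, 85, 86, 88, 95, 96, 100, 102, 103, 104, 107, 110, 112, 113, 114, 116, 118, 119, 120, 121, 123, 124, 125, 127, 129, 130, 132, 133, 140, 142, 143, 144, 145, 148}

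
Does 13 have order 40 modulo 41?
ord_41(13) divides 40. For each prime q|40: 13^{20}≡40, 13^{8}≡10, none ≡ 1. So 13 has order 40 and is a primitive root mod 41.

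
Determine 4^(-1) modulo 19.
Since 19 is prime, by Fermat 4^(-1) ≡ 4^{17} ≡ 5 mod 19. Verify: 4 × 5 = 20 ≡ 1 mod 19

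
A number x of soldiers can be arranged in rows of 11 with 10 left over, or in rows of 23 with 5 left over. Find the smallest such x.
M = 11 × 23 = 253. M₁ = 23, y₁ ≡ 1 mod 11. M₂ = 11, y₂ ≡ 21 mod 23. x = 10×23×1 + 5×11×21 ≡ 120 mod 253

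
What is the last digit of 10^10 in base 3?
Using Fermat: 10^{2} ≡ 1 (mod 3). 10 ≡ 0 (mod 2). So 10^{10} ≡ 10^{0} ≡ 1 (mod 3)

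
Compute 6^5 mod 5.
Using Fermat: 6^{4} ≡ 1 mod 5. 5 ≡ 1 mod 4. So 6^{5} ≡ 6^{1} ≡ 1 mod 5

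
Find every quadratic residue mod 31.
Quadratic residues modulo 31: {1, 2, 4, 5, 7, 8, 9, 10, 14, 16, 18, 19, 20, 25, 28}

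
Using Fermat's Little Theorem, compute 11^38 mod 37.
By Fermat: 11^{36} ≡ 1 (mod 37). So 11^{38} = 11^{36} · 11^{2} ≡ 11^{2} ≡ 10 (mod 37)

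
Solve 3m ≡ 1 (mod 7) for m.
Since 7 is prime, by Fermat 3^(-1) ≡ 3^{5} ≡ 5 (mod 7). Verify: 3 × 5 = 15 ≡ 1 (mod 7)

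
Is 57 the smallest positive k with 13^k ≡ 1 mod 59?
Powers of 13 mod 59: 13^1≡13, 13^2≡51, 13^3≡14, 13^4≡5, 13^5≡6, 13^6≡19, 13^7≡11, 13^8≡25, 13^9≡30, 13^10≡36, 13^11≡55, 13^12≡7, 13^13≡32, 13^14≡3, 13^15≡39, 13^16≡35, 13^17≡42, 13^18≡15, 13^19≡18, 13^20≡57, 13^21≡33, 13^22≡16, 13^23≡31, 13^24≡49, 13^25≡47, 13^26≡21, 13^27≡37, 13^28≡9, 13^29≡58, 13^30≡46, 13^31≡8, 13^32≡45, 13^33≡54, 13^34≡53, 13^35≡40, 13^36≡48, 13^37≡34, 13^38≡29, 13^39≡23, 13^40≡4, 13^41≡52, 13^42≡27, 13^43≡56, 13^44≡20, 13^45≡24, 13^46≡17, 13^47≡44, 13^48≡41, 13^49≡2, 13^50≡26, 13^51≡43, 13^52≡28, 13^53≡10, 13^54≡12, 13^55≡38, 13^56≡22, 13^57≡50, 13^58≡1. 13^57≡50≢1, so ord ≠ 57. No, the actual order is 58.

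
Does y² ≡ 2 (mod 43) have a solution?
By Euler's criterion: 2^{21} ≡ 42 (mod 43). Since this equals -1 (≡ 42), 2 is not a QR.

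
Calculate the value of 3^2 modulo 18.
3^{2} = 9 ≡ 9 mod 18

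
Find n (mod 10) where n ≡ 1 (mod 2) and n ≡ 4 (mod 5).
M = 2 × 5 = 10. M₁ = 5, y₁ ≡ 1 (mod 2). M₂ = 2, y₂ ≡ 3 (mod 5). n = 1×5×1 + 4×2×3 ≡ 9 (mod 10)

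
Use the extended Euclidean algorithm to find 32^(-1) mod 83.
Extended GCD: 32(13) + 83(-5) = 1. So 32^(-1) ≡ 13 mod 83. Verify: 32 × 13 = 416 ≡ 1 mod 83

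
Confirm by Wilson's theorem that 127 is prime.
(126)! mod 127 = 126. Since this equals -1 mod 127, Wilson confirms 127 is prime.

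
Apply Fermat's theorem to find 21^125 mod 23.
By Fermat: 21^{22} ≡ 1 mod 23. 125 = 5×22 + 15. So 21^{125} ≡ 21^{15} ≡ 7 mod 23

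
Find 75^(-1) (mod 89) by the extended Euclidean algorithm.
Extended GCD: 75(19) + 89(-16) = 1. So 75^(-1) ≡ 19 (mod 89). Verify: 75 × 19 = 1425 ≡ 1 (mod 89)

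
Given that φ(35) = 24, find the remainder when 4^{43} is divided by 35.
By Euler: 4^{24} ≡ 1 mod 35 since gcd(4, 35) = 1. 43 = 1×24 + 19. So 4^{43} ≡ 4^{19} ≡ 4 mod 35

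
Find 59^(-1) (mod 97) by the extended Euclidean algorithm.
Extended GCD: 59(-23) + 97(14) = 1. So 59^(-1) ≡ -23 ≡ 74 (mod 97). Verify: 59 × 74 = 4366 ≡ 1 (mod 97)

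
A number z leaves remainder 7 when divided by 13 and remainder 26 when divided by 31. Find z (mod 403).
M = 13 × 31 = 403. M₁ = 31, y₁ ≡ 8 (mod 13). M₂ = 13, y₂ ≡ 12 (mod 31). z = 7×31×8 + 26×13×12 ≡ 150 (mod 403)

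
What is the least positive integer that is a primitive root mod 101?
g = 2. For each prime q|100: 2^{50}≡100, 2^{20}≡95, none ≡ 1, so ord_101(2) = 100 and 2 is a primitive root.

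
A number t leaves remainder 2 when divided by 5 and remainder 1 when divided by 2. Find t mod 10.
M = 5 × 2 = 10. M₁ = 2, y₁ ≡ 3 mod 5. M₂ = 5, y₂ ≡ 1 mod 2. t = 2×2×3 + 1×5×1 ≡ 7 mod 10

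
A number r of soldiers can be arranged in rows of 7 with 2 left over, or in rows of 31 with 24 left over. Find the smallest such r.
M = 7 × 31 = 217. M₁ = 31, y₁ ≡ 5 (mod 7). M₂ = 7, y₂ ≡ 9 (mod 31). r = 2×31×5 + 24×7×9 ≡ 86 (mod 217)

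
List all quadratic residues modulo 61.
Quadratic residues modulo 61: {1, 3, 4, 5, 9, 12, 13, 14, 15, 16, 19, 20, 22, 25, 27, 34, 36, 39, 41, 42, 45, 46, 47, 48, 49, 52, 56, 57, 58, 60}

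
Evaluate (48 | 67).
(48/67) = 48^{33} mod 67 = -1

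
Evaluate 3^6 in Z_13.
By repeated squaring (mod 13): 3^{1}≡3, 3^{2}≡9, 3^{4}≡3. Then 3^{6} = 3^{4+2} ≡ 3 × 9 ≡ 1 (mod 13)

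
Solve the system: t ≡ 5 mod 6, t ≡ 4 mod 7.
M = 6 × 7 = 42. M₁ = 7, y₁ ≡ 1 mod 6. M₂ = 6, y₂ ≡ 6 mod 7. t = 5×7×1 + 4×6×6 ≡ 11 mod 42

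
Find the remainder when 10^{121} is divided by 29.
By Fermat: 10^{28} ≡ 1 (mod 29). 121 = 4×28 + 9. So 10^{121} ≡ 10^{9} ≡ 18 (mod 29)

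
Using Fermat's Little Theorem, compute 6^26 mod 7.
By Fermat: 6^{6} ≡ 1 mod 7. 26 = 4×6 + 2. So 6^{26} ≡ 6^{2} ≡ 1 mod 7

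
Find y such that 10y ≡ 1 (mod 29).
Since 29 is prime, by Fermat 10^(-1) ≡ 10^{27} ≡ 3 (mod 29). Verify: 10 × 3 = 30 ≡ 1 (mod 29)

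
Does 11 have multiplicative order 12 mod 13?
Powers of 11 mod 13: 11^1≡11, 11^2≡4, 11^3≡5, 11^4≡3, 11^5≡7, 11^6≡12, 11^7≡2, 11^8≡9, 11^9≡8, 11^10≡10, 11^11≡6, 11^12≡1. First k with 11^k≡1 is k=12. Yes, ord_13(11) = 12.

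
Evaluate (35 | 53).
(35/53) = 35^{26} mod 53 = -1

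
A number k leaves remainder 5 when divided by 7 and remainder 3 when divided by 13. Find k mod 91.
M = 7 × 13 = 91. M₁ = 13, y₁ ≡ 6 mod 7. M₂ = 7, y₂ ≡ 2 mod 13. k = 5×13×6 + 3×7×2 ≡ 68 mod 91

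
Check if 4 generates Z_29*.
4^{14} ≡ 1 (mod 29) and 14 < 28, so ord_29(4) = 14 ≠ 28 and 4 is not a primitive root.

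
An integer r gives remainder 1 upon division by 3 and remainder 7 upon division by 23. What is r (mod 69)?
M = 3 × 23 = 69. M₁ = 23, y₁ ≡ 2 (mod 3). M₂ = 3, y₂ ≡ 8 (mod 23). r = 1×23×2 + 7×3×8 ≡ 7 (mod 69)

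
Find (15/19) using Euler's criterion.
(15/19) = 15^{9} mod 19 = -1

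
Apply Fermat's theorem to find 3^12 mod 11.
By Fermat: 3^{10} ≡ 1 mod 11. So 3^{12} = 3^{10} · 3^{2} ≡ 3^{2} ≡ 9 mod 11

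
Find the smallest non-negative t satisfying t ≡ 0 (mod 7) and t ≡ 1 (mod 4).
M = 7 × 4 = 28. M₁ = 4, y₁ ≡ 2 (mod 7). M₂ = 7, y₂ ≡ 3 (mod 4). t = 0×4×2 + 1×7×3 ≡ 21 (mod 28)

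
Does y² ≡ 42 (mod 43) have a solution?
By Euler's criterion: 42^{21} ≡ 42 (mod 43). Since this equals -1 (≡ 42), 42 is not a QR.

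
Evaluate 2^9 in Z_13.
By repeated squaring (mod 13): 2^{1}≡2, 2^{2}≡4, 2^{4}≡3, 2^{8}≡9. Then 2^{9} = 2^{8+1} ≡ 9 × 2 ≡ 5 (mod 13)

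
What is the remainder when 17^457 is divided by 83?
Using Fermat: 17^{82} ≡ 1 (mod 83). 457 ≡ 47 (mod 82). So 17^{457} ≡ 17^{47} ≡ 7 (mod 83)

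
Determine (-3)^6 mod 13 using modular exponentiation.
By repeated squaring mod 13: (-3)^{1}≡10, (-3)^{2}≡9, (-3)^{4}≡3. Then (-3)^{6} = (-3)^{4+2} ≡ 3 × 9 ≡ 1 mod 13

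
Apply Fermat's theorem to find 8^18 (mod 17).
By Fermat: 8^{16} ≡ 1 (mod 17). So 8^{18} = 8^{16} · 8^{2} ≡ 8^{2} ≡ 13 (mod 17)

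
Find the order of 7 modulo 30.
Powers of 7 mod 30: 7^1≡7, 7^2≡19, 7^3≡13, 7^4≡1. Order = 4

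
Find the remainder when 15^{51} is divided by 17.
By Fermat: 15^{16} ≡ 1 mod 17. 51 = 3×16 + 3. So 15^{51} ≡ 15^{3} ≡ 9 mod 17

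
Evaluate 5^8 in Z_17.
By repeated squaring (mod 17): 5^{1}≡5, 5^{2}≡8, 5^{4}≡13, 5^{8}≡16. So 5^{8} ≡ 16 (mod 17)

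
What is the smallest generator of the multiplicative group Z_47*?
g = 5. Powers: [5, 25, 31, 14, 23, 21, ...] generates all 46 non-zero residues.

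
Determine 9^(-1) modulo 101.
Since 101 is prime, by Fermat 9^(-1) ≡ 9^{99} ≡ 45 (mod 101). Verify: 9 × 45 = 405 ≡ 1 (mod 101)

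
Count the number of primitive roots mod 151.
Number of primitive roots mod 151 = φ(p-1) = φ(150) = 40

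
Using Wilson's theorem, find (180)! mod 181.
By Wilson's theorem, (180)! ≡ -1 ≡ 180 (mod 181)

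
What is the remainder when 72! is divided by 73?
By Wilson's theorem, (72)! ≡ -1 ≡ 72 (mod 73)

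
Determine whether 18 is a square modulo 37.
By Euler's criterion: 18^{18} ≡ 36 (mod 37). Since this equals -1 (≡ 36), 18 is not a QR.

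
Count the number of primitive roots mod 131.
Number of primitive roots mod 131 = φ(p-1) = φ(130) = 48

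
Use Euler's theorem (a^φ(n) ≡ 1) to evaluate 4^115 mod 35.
By Euler: 4^{24} ≡ 1 (mod 35) since gcd(4, 35) = 1. 115 = 4×24 + 19. So 4^{115} ≡ 4^{19} ≡ 4 (mod 35)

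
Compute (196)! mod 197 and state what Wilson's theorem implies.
(196)! mod 197 = 196. Since this equals -1 (mod 197), Wilson confirms 197 is prime.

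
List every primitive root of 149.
There are φ(148) = 72 primitive roots mod 149: {2, 3, 8, 10, 11, 12, 13, 14, 15, 18, 21, 23, 27, 32, 34, 38, 40, 41, 43, 48, 50, 51, 52, 55, 56, 57, 58, 59, 60, 62, 65, 66, 70, 71, 72, 74, 75, 77, 78, 79, 83, 84, 87, 89, 90, 91, 92, 93, 94, 97, 98, 99, 101, 106, 108, 109, 111, 115, 117, 122, 126, 128, 131, 134, 135, 136, 137, 138, 139, 141, 146, 147}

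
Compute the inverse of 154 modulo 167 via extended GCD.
Extended GCD: 154(77) + 167(-71) = 1. So 154^(-1) ≡ 77 (mod 167). Verify: 154 × 77 = 11858 ≡ 1 (mod 167)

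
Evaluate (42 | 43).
(42/43) = 42^{21} mod 43 = -1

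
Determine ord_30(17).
Powers of 17 mod 30: 17^1≡17, 17^2≡19, 17^3≡23, 17^4≡1. Order = 4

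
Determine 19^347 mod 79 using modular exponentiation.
Using Fermat: 19^{78} ≡ 1 (mod 79). 347 ≡ 35 (mod 78). So 19^{347} ≡ 19^{35} ≡ 49 (mod 79)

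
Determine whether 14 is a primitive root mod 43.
14^{21} ≡ 1 (mod 43) and 21 < 42, so ord_43(14) = 21 ≠ 42 and 14 is not a primitive root.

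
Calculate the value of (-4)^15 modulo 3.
Using Fermat: (-4)^{2} ≡ 1 mod 3. 15 ≡ 1 mod 2. So (-4)^{15} ≡ (-4)^{1} ≡ 2 mod 3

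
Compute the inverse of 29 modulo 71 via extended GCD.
Extended GCD: 29(-22) + 71(9) = 1. So 29^(-1) ≡ -22 ≡ 49 (mod 71). Verify: 29 × 49 = 1421 ≡ 1 (mod 71)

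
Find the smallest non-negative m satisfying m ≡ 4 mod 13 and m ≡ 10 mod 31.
M = 13 × 31 = 403. M₁ = 31, y₁ ≡ 8 mod 13. M₂ = 13, y₂ ≡ 12 mod 31. m = 4×31×8 + 10×13×12 ≡ 134 mod 403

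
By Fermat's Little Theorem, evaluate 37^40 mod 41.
By Fermat's Little Theorem, 37^{40} ≡ 1 (mod 41) since 41 is prime and gcd(37, 41) = 1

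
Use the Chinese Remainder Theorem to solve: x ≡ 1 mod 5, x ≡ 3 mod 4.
M = 5 × 4 = 20. M₁ = 4, y₁ ≡ 4 mod 5. M₂ = 5, y₂ ≡ 1 mod 4. x = 1×4×4 + 3×5×1 ≡ 11 mod 20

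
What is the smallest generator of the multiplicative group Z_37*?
g = 2. For each prime q|36: 2^{18}≡36, 2^{12}≡26, none ≡ 1, so ord_37(2) = 36 and 2 is a primitive root.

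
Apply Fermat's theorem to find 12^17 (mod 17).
By Fermat: 12^{16} ≡ 1 (mod 17). So 12^{17} = 12^{16} · 12^{1} ≡ 12^{1} ≡ 12 (mod 17)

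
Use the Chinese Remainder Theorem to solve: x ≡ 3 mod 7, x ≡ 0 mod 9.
M = 7 × 9 = 63. M₁ = 9, y₁ ≡ 4 mod 7. M₂ = 7, y₂ ≡ 4 mod 9. x = 3×9×4 + 0×7×4 ≡ 45 mod 63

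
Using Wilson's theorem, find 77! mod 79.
(78)! = (77)! × (78) ≡ -1 mod 79. So (77)! ≡ -1 × (78)^(-1) ≡ (-1)×(-1) = 1 mod 79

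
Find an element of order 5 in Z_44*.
5 has order 5 mod 44 since 5^{5} ≡ 1 mod 44 and no smaller power works.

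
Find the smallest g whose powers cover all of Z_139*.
g = 2. For each prime q|138: 2^{69}≡138, 2^{46}≡96, 2^{6}≡64, none ≡ 1, so ord_139(2) = 138 and 2 is a primitive root.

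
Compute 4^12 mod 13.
Using Fermat: 4^{12} ≡ 1 mod 13. 12 ≡ 0 mod 12. So 4^{12} ≡ 4^{0} ≡ 1 mod 13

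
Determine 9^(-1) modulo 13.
Since 13 is prime, by Fermat 9^(-1) ≡ 9^{11} ≡ 3 (mod 13). Verify: 9 × 3 = 27 ≡ 1 (mod 13)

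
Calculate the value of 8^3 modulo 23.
8^{3} = 512 ≡ 6 (mod 23)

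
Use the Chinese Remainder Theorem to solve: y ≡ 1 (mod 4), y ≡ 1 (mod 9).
M = 4 × 9 = 36. M₁ = 9, y₁ ≡ 1 (mod 4). M₂ = 4, y₂ ≡ 7 (mod 9). y = 1×9×1 + 1×4×7 ≡ 1 (mod 36)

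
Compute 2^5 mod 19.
By repeated squaring (mod 19): 2^{1}≡2, 2^{2}≡4, 2^{4}≡16. Then 2^{5} = 2^{4+1} ≡ 16 × 2 ≡ 13 (mod 19)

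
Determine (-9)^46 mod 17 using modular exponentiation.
Using Fermat: (-9)^{16} ≡ 1 (mod 17). 46 ≡ 14 (mod 16). So (-9)^{46} ≡ (-9)^{14} ≡ 4 (mod 17)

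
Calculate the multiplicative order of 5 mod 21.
Powers of 5 mod 21: 5^1≡5, 5^2≡4, 5^3≡20, 5^4≡16, 5^5≡17, 5^6≡1. Order = 6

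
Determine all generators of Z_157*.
There are φ(156) = 48 primitive roots mod 157: {5, 6, 15, 18, 20, 21, 24, 26, 34, 38, 43, 53, 55, 60, 61, 62, 63, 66, 69, 70, 72, 73, 74, 77, 80, 83, 84, 85, 87, 88, 91, 94, 95, 96, 97, 102, 104, 114, 119, 123, 131, 133, 136, 137, 139, 142, 151, 152}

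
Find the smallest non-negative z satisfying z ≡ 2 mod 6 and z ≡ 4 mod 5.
M = 6 × 5 = 30. M₁ = 5, y₁ ≡ 5 mod 6. M₂ = 6, y₂ ≡ 1 mod 5. z = 2×5×5 + 4×6×1 ≡ 14 mod 30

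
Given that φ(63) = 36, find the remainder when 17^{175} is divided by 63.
By Euler: 17^{36} ≡ 1 mod 63 since gcd(17, 63) = 1. 175 = 4×36 + 31. So 17^{175} ≡ 17^{31} ≡ 17 mod 63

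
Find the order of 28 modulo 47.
Powers of 28 mod 47: 28^1≡28, 28^2≡32, 28^3≡3, 28^4≡37, 28^5≡2, 28^6≡9, 28^7≡17, 28^8≡6, 28^9≡27, 28^10≡4, 28^11≡18, 28^12≡34, 28^13≡12, 28^14≡7, 28^15≡8, 28^16≡36, 28^17≡21, 28^18≡24, 28^19≡14, 28^20≡16, 28^21≡25, 28^22≡42, 28^23≡1. ord_47(28) = 23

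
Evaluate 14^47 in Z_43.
Using Fermat: 14^{42} ≡ 1 mod 43. 47 ≡ 5 mod 42. So 14^{47} ≡ 14^{5} ≡ 23 mod 43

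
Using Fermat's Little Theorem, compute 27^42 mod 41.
By Fermat: 27^{40} ≡ 1 (mod 41). So 27^{42} = 27^{40} · 27^{2} ≡ 27^{2} ≡ 32 (mod 41)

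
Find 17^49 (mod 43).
Using Fermat: 17^{42} ≡ 1 (mod 43). 49 ≡ 7 (mod 42). So 17^{49} ≡ 17^{7} ≡ 36 (mod 43)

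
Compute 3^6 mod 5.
Using Fermat: 3^{4} ≡ 1 mod 5. 6 ≡ 2 mod 4. So 3^{6} ≡ 3^{2} ≡ 4 mod 5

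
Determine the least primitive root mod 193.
g = 5. For each prime q|192: 5^{96}≡192, 5^{64}≡84, none ≡ 1, so ord_193(5) = 192 and 5 is a primitive root.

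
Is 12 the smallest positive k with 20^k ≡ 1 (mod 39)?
Powers of 20 mod 39: 20^1≡20, 20^2≡10, 20^3≡5, 20^4≡22, 20^5≡11, 20^6≡25, 20^7≡32, 20^8≡16, 20^9≡8, 20^10≡4, 20^11≡2, 20^12≡1. First k with 20^k≡1 is k=12. Yes, ord_39(20) = 12.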